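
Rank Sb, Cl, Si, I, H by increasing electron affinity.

H is in period 1, group 1; Si is in period 3, group 14; Cl is in period 3, group 17; Sb is in period 5, group 15; I is in period 5, group 17.
Electron affinity generally becomes more exothermic across a period toward the halogens and less exothermic down a group.
Neither a single period nor a single group — weigh both effects.
Sb > H: period and group pull opposite ways; the across-period shift dominates (103 vs 73 kJ/mol).
Si > Sb: the two effects oppose for this pair; the down-group effect wins (134 vs 103 kJ/mol).
I > Si: the two effects oppose for this pair; the across-period effect wins (295 vs 134 kJ/mol).
Cl > I: they share group 17; the group trend gives Cl the larger value.
Approximate values (kJ/mol): H 73, Si 134, Cl 349, Sb 103, I 295.
So from lowest to highest: H < Sb < Si < I < Cl.

H < Sb < Si < I < Cl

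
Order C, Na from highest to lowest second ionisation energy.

After 1 electron has been removed, what remains? C⁺ still has 3 valence electrons; Na⁺ is the bare [Ne] core.
Breaking into a closed-shell core is much more expensive than removing a leftover valence electron — Na has the largest IE_2 here.
Approximate IE_2 values (kJ/mol): C 2353, Na 4562.
So the second ionization energies run C < Na.

Na > C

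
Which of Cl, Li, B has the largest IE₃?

IE_3 is the cost of taking one more electron from the +2 cation: Cl²⁺ still has 5 valence electrons; Li²⁺ is already 1 electron into the core; B²⁺ still has 1 valence electron.
Core electrons are held far more tightly than valence electrons, so Li tops the IE_3 order.
Valence configurations: Cl²⁺ [Ne]3s²3p³, B²⁺ [He]2s¹.
Tabulated IE_3 (kJ/mol): Cl 3822, Li 11815, B 3660.
Overall IE_3 order: B < Cl < Li.

Li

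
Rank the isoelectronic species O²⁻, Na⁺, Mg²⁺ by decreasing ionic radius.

All of these have 10 electrons, so size is governed by nuclear charge alone: the more protons, the stronger the pull on the same electron cloud, and the smaller the ion.
Nuclear charges: Mg²⁺ (Z=12), Na⁺ (Z=11), O²⁻ (Z=8).
Largest to smallest: O²⁻ > Na⁺ > Mg²⁺.

O²⁻, Na⁺, Mg²⁺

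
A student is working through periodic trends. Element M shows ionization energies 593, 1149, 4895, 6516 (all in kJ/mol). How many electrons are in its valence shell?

2

Look for the largest jump between consecutive ionization energies: IE3/IE2 ≈ 4.3, far larger than any earlier ratio.
That jump marks the point where a core electron is being removed. So the atom has 2 valence electrons.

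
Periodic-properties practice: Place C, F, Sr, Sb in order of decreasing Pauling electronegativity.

F > C > Sb > Sr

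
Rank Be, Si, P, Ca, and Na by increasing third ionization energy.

P, Si, Ca, Na, Be

Consider each +2 ion: Be²⁺ is the bare [He] core; Si²⁺ still has 2 valence electrons; P²⁺ still has 3 valence electrons; Ca²⁺ is the bare [Ar] core; Na²⁺ is already 1 electron into the core.
Core electrons are held far more tightly than valence electrons, so Ca, Na and Be top the IE_3 order.
Valence configurations: Si²⁺ [Ne]3s², P²⁺ [Ne]3s²3p¹.
P²⁺ loses a lone 3p electron whereas Si²⁺ must break into a filled 3s² pair, so IE_3(Si) > IE_3(P) even though P has the higher nuclear charge.
The numbers (kJ/mol): Be 14849, Si 3232, P 2914, Ca 4912, Na 6910.
Hence IE_3: P < Si < Ca < Na < Be.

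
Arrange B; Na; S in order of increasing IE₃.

S < B < Na

The third ionization energy removes an electron from the +2 ion. For each element: B²⁺ still has 1 valence electron; Na²⁺ is already 1 electron into the core; S²⁺ still has 4 valence electrons.
Breaking into a closed-shell core is much more expensive than removing a leftover valence electron — Na has the largest IE_3 here.
Valence configurations: B²⁺ [He]2s¹, S²⁺ [Ne]3s²3p².
The numbers (kJ/mol): B 3660, Na 6910, S 3357.
Hence IE_3: S < B < Na.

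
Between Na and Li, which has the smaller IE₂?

Na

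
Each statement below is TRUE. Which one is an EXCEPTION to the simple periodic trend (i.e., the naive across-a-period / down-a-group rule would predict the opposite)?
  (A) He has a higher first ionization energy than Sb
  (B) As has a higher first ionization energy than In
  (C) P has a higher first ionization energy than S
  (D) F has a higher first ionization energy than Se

The general trend: first ionization energy increases across a period and decreases down a group.
(A) He (period 1, group 18) vs Sb (period 5, group 15): the stated order agrees with the simple trend.
(B) As (period 4, group 15) vs In (period 5, group 13): the stated order agrees with the simple trend.
(C) P (period 3, group 15) vs S (period 3, group 16): the stated order contradicts the simple trend.
(D) F (period 2, group 17) vs Se (period 4, group 16): the stated order agrees with the simple trend.
The exception is (C): S (3p⁴) ionizes more easily than half-filled P (3p³) because the paired 3p electron in S is pushed out by e⁻–e⁻ repulsion.

(C)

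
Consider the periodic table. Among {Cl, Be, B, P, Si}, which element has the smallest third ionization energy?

IE_3 is the cost of taking one more electron from the +2 cation: Cl²⁺ still has 5 valence electrons; Be²⁺ is the bare [He] core; B²⁺ still has 1 valence electron; P²⁺ still has 3 valence electrons; Si²⁺ still has 2 valence electrons.
Core electrons are held far more tightly than valence electrons, so Be tops the IE_3 order.
Valence configurations: Cl²⁺ [Ne]3s²3p³, B²⁺ [He]2s¹, P²⁺ [Ne]3s²3p¹, Si²⁺ [Ne]3s².
P²⁺ loses a lone 3p electron whereas Si²⁺ must break into a filled 3s² pair, so IE_3(Si) > IE_3(P) even though P has the higher nuclear charge.
Tabulated IE_3 (kJ/mol): Cl 3822, Be 14849, B 3660, P 2914, Si 3232.
Hence IE_3: P < Si < B < Cl < Be.

P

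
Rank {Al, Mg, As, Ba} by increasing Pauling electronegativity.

Mg is in period 3, group 2; Al is in period 3, group 13; As is in period 4, group 15; Ba is in period 6, group 2.
EN rises left→right (higher Z_eff, smaller atoms) and falls top→bottom (larger, more shielded atoms).
Here both period and group differ, so the two effects have to be weighed against each other.
Mg > Ba: they share group 2; the group trend gives Mg the larger value.
Al > Mg: Al lies to the right of Mg in period 3, so the across-period effect alone puts Al higher.
As > Al: period and group pull opposite ways; the across-period shift dominates (2.18 vs 1.61).
Approximate values (Pauling): Mg 1.31, Al 1.61, As 2.18, Ba 0.89.
So from lowest to highest: Ba < Mg < Al < As.

Ba, Mg, Al, As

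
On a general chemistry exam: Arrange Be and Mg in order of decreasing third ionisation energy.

Be, Mg

The third ionization energy removes an electron from the +2 ion. For each element: Be²⁺ is the bare [He] core; Mg²⁺ is the bare [Ne] core.
All of these are removing an electron from a noble-gas core or deeper; the smaller core (lower principal quantum number) is held far more tightly, and within a period the higher nuclear charge binds the same core more tightly.
Tabulated IE_3 (kJ/mol): Be 14849, Mg 7733.
Overall IE_3 order: Mg < Be.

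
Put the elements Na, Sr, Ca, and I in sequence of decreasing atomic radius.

Atomic radius shrinks across a period as nuclear charge pulls the same shell inward, and grows down a group as new shells are added.
Neither a single period nor a single group — weigh both effects.
Na > I: period and group pull opposite ways; the across-period shift dominates (155 vs 133 pm).
Ca > Na: period and group pull opposite ways; the down-group shift dominates (171 vs 155 pm).
Sr > Ca: they share group 2; the group trend gives Sr the larger value.
For reference (pm): Na 155, Ca 171, Sr 185, I 133.
So from largest to smallest: Sr > Ca > Na > I.

Sr > Ca > Na > I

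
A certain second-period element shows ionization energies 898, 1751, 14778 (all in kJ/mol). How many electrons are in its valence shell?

2

Look for the largest jump between consecutive ionization energies: IE3/IE2 ≈ 8.4, far larger than any earlier ratio.
That jump marks the point where a core electron is being removed. So the atom has 2 valence electrons.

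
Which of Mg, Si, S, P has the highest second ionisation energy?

S

IE_2 is the cost of taking one more electron from the +1 cation: Mg⁺ still has 1 valence electron; Si⁺ still has 3 valence electrons; S⁺ still has 5 valence electrons; P⁺ still has 4 valence electrons.
All are still removing valence electrons, so compare the +1 ions as you would atoms: IE_2 generally rises across a period (higher Z_eff) and falls down a group (larger shell), subject to the usual subshell exceptions.
Valence configurations: Mg⁺ [Ne]3s¹, Si⁺ [Ne]3s²3p¹, S⁺ [Ne]3s²3p³, P⁺ [Ne]3s²3p².
The numbers (kJ/mol): Mg 1451, Si 1577, S 2252, P 1907.
Overall IE_2 order: Mg < Si < P < S.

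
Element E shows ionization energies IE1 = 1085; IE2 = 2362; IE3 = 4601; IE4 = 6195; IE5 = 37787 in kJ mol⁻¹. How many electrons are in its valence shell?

4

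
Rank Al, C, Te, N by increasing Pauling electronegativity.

Al, Te, C, N

C is in period 2, group 14; N is in period 2, group 15; Al is in period 3, group 13; Te is in period 5, group 16.
Atoms toward the upper right of the periodic table pull bonding electrons most strongly.
Neither a single period nor a single group — weigh both effects.
Te > Al: the two effects oppose for this pair; the across-period effect wins (2.10 vs 1.61).
C > Te: period and group pull opposite ways; the down-group shift dominates (2.55 vs 2.10).
N > C: both are in period 2; the period trend gives N the larger value.
For reference (Pauling): C 2.55, N 3.04, Al 1.61, Te 2.10.
So from lowest to highest: Al < Te < C < N.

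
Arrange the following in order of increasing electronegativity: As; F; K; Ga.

F is in period 2, group 17; K is in period 4, group 1; Ga is in period 4, group 13; As is in period 4, group 15.
Smaller atoms with higher effective nuclear charge are more electronegative.
Here both period and group differ, so the two effects have to be weighed against each other.
Ga > K: both are in period 4; the period trend gives Ga the larger value.
As > Ga: both are in period 4; the period trend gives As the larger value.
F > As: both effects reinforce here, so F is clearly the higher of the two.
For reference (Pauling): F 3.98, K 0.82, Ga 1.81, As 2.18.
So from lowest to highest: K < Ga < As < F.

K < Ga < As < F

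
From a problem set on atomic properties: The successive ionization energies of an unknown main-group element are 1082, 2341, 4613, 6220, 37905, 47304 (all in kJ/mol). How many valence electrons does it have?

4

Look for the largest jump between consecutive ionization energies: IE5/IE4 ≈ 6.1, far larger than any earlier ratio.
That jump marks the point where a core electron is being removed. So the atom has 4 valence electrons.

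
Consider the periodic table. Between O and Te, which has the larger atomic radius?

O is in period 2, group 16; Te is in period 5, group 16.
Moving right in a period, electrons are added to the same shell under a stronger nuclear pull, so atoms get smaller; moving down, a new shell is opened and atoms get larger.
All are in group 16, so atomic radius increases down the group.
So Te has the larger atomic radius (Te > O).

Te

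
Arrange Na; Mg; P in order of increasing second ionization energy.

Mg, P, Na

After 1 electron has been removed, what remains? Na⁺ is the bare [Ne] core; Mg⁺ still has 1 valence electron; P⁺ still has 4 valence electrons.
Breaking into a closed-shell core is much more expensive than removing a leftover valence electron — Na has the largest IE_2 here.
Valence configurations: Mg⁺ [Ne]3s¹, P⁺ [Ne]3s²3p².
Tabulated IE_2 (kJ/mol): Na 4562, Mg 1451, P 1907.
Putting it together, IE_2: Mg < P < Na.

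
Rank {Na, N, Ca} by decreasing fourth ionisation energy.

The fourth ionization energy removes an electron from the +3 ion. For each element: Na³⁺ is already 2 electrons into the core; N³⁺ still has 2 valence electrons; Ca³⁺ is already 1 electron into the core.
Usually core removal costs more than valence removal, but here the competition is close: a tightly held n=2 valence electron can cost more to remove than an n=3 core electron, so the actual values have to decide it.
Approximate IE_4 values (kJ/mol): Na 9543, N 7475, Ca 6491.
So the fourth ionization energies run Ca < N < Na.

Na > N > Ca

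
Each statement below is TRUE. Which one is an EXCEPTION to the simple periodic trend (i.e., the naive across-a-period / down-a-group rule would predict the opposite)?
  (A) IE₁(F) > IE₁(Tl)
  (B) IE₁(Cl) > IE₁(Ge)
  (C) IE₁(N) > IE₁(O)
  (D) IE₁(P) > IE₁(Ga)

The general trend: IE₁ increases across a period and decreases down a group.
(A) F (period 2, group 17) vs Tl (period 6, group 13): the stated order agrees with the simple trend.
(B) Cl (period 3, group 17) vs Ge (period 4, group 14): the stated order agrees with the simple trend.
(C) N (period 2, group 15) vs O (period 2, group 16): the stated order contradicts the simple trend.
(D) P (period 3, group 15) vs Ga (period 4, group 13): the stated order agrees with the simple trend.
The exception is (C): pairing an electron in O's 2p⁴ costs repulsion energy, so O ionizes more easily than half-filled N (2p³).

(C)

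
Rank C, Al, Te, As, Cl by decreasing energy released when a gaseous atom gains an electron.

Cl > Te > C > As > Al

C is in period 2, group 14; Al is in period 3, group 13; Cl is in period 3, group 17; As is in period 4, group 15; Te is in period 5, group 16.
EA tends to increase across a period and decrease down a group, though the pattern is less regular than for IE or radius.
These span different periods and groups, so the two trends combine.
As > Al: the two effects oppose for this pair; the across-period effect wins (78 vs 42 kJ/mol).
C > As: period and group pull opposite ways; the down-group shift dominates (122 vs 78 kJ/mol).
Te > C: period and group pull opposite ways; the across-period shift dominates (190 vs 122 kJ/mol).
Cl > Te: both effects reinforce here, so Cl is clearly the higher of the two.
Tabulated electron affinity (kJ/mol): C 122, Al 42, Cl 349, As 78, Te 190.
So from highest to lowest: Cl > Te > C > As > Al.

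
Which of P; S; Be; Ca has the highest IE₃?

Be

After 2 electrons have been removed, what remains? P²⁺ still has 3 valence electrons; S²⁺ still has 4 valence electrons; Be²⁺ is the bare [He] core; Ca²⁺ is the bare [Ar] core.
Pulling an electron out of a noble-gas core costs far more than removing a remaining valence electron, so Ca and Be sit at the high end of IE_3.
Valence configurations: P²⁺ [Ne]3s²3p¹, S²⁺ [Ne]3s²3p².
The numbers (kJ/mol): P 2914, S 3357, Be 14849, Ca 4912.
Putting it together, IE_3: P < S < Ca < Be.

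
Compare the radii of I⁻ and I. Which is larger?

I⁻

Forming I⁻ adds 1 electron to I. More electron–electron repulsion in the same shell, with unchanged nuclear charge, lets the cloud expand.
An anion is larger than its parent atom: I⁻ > I.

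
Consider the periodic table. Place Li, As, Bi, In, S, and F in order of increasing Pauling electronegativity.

Smaller atoms with higher effective nuclear charge are more electronegative.
These span different periods and groups, so the two trends combine.
In > Li: the two effects oppose for this pair; the across-period effect wins (1.78 vs 0.98).
Bi > In: the two effects oppose for this pair; the across-period effect wins (2.02 vs 1.78).
As > Bi: they share group 15; the group trend gives As the larger value.
S > As: both effects reinforce here, so S is clearly the higher of the two.
F > S: both effects reinforce here, so F is clearly the higher of the two.
Approximate values (Pauling): Li 0.98, F 3.98, S 2.58, As 2.18, In 1.78, Bi 2.02.
So from lowest to highest: Li < In < Bi < As < S < F.

Li, In, Bi, As, S, F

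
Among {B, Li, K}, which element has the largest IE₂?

Li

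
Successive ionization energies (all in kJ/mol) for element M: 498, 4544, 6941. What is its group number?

Group 1

Look for the largest jump between consecutive ionization energies: IE2/IE1 ≈ 9.1, far larger than any earlier ratio.
That jump marks the point where a core electron is being removed. So the atom has 1 valence electron.
A main-group element with 1 valence electron is in group 1.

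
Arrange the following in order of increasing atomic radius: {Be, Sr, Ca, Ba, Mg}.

Be < Mg < Ca < Sr < Ba

Be is in period 2, group 2; Mg is in period 3, group 2; Ca is in period 4, group 2; Sr is in period 5, group 2; Ba is in period 6, group 2.
Atomic radius shrinks across a period as nuclear charge pulls the same shell inward, and grows down a group as new shells are added.
All are in group 2, so atomic radius increases down the group.
So from smallest to largest: Be < Mg < Ca < Sr < Ba.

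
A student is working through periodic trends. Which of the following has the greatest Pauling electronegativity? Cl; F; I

F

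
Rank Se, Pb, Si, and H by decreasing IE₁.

H is in period 1, group 1; Si is in period 3, group 14; Se is in period 4, group 16; Pb is in period 6, group 14.
Removing the outermost electron gets harder across a period and easier down a group.
Here both period and group differ, so the two effects have to be weighed against each other.
Si > Pb: they share group 14; the group trend gives Si the larger value.
Se > Si: period and group pull opposite ways; the across-period shift dominates (941 vs 786 kJ/mol).
H > Se: period and group pull opposite ways; the down-group shift dominates (1312 vs 941 kJ/mol).
For reference (kJ/mol): H 1312, Si 786, Se 941, Pb 716.
So from highest to lowest: H > Se > Si > Pb.

H, Se, Si, Pb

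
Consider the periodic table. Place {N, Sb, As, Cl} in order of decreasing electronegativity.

N is in period 2, group 15; Cl is in period 3, group 17; As is in period 4, group 15; Sb is in period 5, group 15.
Electronegativity increases across a period and decreases down a group, tracking effective nuclear charge and atomic size.
Neither a single period nor a single group — weigh both effects.
As > Sb: they share group 15; the group trend gives As the larger value.
N > As: they share group 15; the group trend gives N the larger value.
Cl > N: period and group pull opposite ways; the across-period shift dominates (3.16 vs 3.04).
Approximate values (Pauling): N 3.04, Cl 3.16, As 2.18, Sb 2.05.
So from highest to lowest: Cl > N > As > Sb.

Cl > N > As > Sb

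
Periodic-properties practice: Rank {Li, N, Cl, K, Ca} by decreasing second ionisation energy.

IE_2 is the cost of taking one more electron from the +1 cation: Li⁺ is the bare [He] core; N⁺ still has 4 valence electrons; Cl⁺ still has 6 valence electrons; K⁺ is the bare [Ar] core; Ca⁺ still has 1 valence electron.
Breaking into a closed-shell core is much more expensive than removing a leftover valence electron — K and Li have the largest IE_2 here.
Valence configurations: N⁺ [He]2s²2p², Cl⁺ [Ne]3s²3p⁴, Ca⁺ [Ar]4s¹.
The numbers (kJ/mol): Li 7298, N 2856, Cl 2298, K 3052, Ca 1145.
Overall IE_2 order: Ca < Cl < N < K < Li.

Li > K > N > Cl > Ca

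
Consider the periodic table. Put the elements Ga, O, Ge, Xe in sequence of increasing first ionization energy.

O is in period 2, group 16; Ga is in period 4, group 13; Ge is in period 4, group 14; Xe is in period 5, group 18.
IE₁ increases left→right with effective nuclear charge and decreases top→bottom as the valence shell moves farther out.
Neither a single period nor a single group — weigh both effects.
Ge > Ga: both are in period 4; the period trend gives Ge the larger value.
Xe > Ge: period and group pull opposite ways; the across-period shift dominates (1170 vs 762 kJ/mol).
O > Xe: the two effects oppose for this pair; the down-group effect wins (1314 vs 1170 kJ/mol).
For reference (kJ/mol): O 1314, Ga 579, Ge 762, Xe 1170.
So from lowest to highest: Ga < Ge < Xe < O.

Ga < Ge < Xe < O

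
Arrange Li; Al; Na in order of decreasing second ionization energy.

Li > Na > Al

IE_2 is the cost of taking one more electron from the +1 cation: Li⁺ is the bare [He] core; Al⁺ still has 2 valence electrons; Na⁺ is the bare [Ne] core.
Breaking into a closed-shell core is much more expensive than removing a leftover valence electron — Na and Li have the largest IE_2 here.
Approximate IE_2 values (kJ/mol): Li 7298, Al 1817, Na 4562.
Overall IE_2 order: Al < Na < Li.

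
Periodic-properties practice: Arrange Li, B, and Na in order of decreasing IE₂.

IE_2 is the cost of taking one more electron from the +1 cation: Li⁺ is the bare [He] core; B⁺ still has 2 valence electrons; Na⁺ is the bare [Ne] core.
Pulling an electron out of a noble-gas core costs far more than removing a remaining valence electron, so Na and Li sit at the high end of IE_2.
The numbers (kJ/mol): Li 7298, B 2427, Na 4562.
Overall IE_2 order: B < Na < Li.

Li > Na > B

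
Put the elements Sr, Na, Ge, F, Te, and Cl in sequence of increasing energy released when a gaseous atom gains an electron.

Electron affinity generally becomes more exothermic across a period toward the halogens and less exothermic down a group.
These span different periods and groups, so the two trends combine.
Na > Sr: the two effects oppose for this pair; the down-group effect wins (53 vs 5 kJ/mol).
Ge > Na: period and group pull opposite ways; the across-period shift dominates (119 vs 53 kJ/mol).
Te > Ge: the two effects oppose for this pair; the across-period effect wins (190 vs 119 kJ/mol).
F > Te: both effects reinforce here, so F is clearly the higher of the two.
Cl > F: this pair runs against the simple trend — see the exception note.
Note the exception: Cl has a higher electron affinity than F, contrary to the simple trend — F's small 2p subshell makes the incoming electron feel strong e⁻–e⁻ repulsion, so Cl actually releases more energy on gaining an electron.
For reference (kJ/mol): F 328, Na 53, Cl 349, Ge 119, Sr 5, Te 190.
So from lowest to highest: Sr < Na < Ge < Te < F < Cl.

Sr, Na, Ge, Te, F, Cl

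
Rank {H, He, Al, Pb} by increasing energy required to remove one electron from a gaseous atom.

H is in period 1, group 1; He is in period 1, group 18; Al is in period 3, group 13; Pb is in period 6, group 14.
IE₁ increases left→right with effective nuclear charge and decreases top→bottom as the valence shell moves farther out.
Here both period and group differ, so the two effects have to be weighed against each other.
Pb > Al: period and group pull opposite ways; the across-period shift dominates (716 vs 578 kJ/mol).
H > Pb: the two effects oppose for this pair; the down-group effect wins (1312 vs 716 kJ/mol).
He > H: He lies to the right of H in period 1, so the across-period effect alone puts He higher.
For reference (kJ/mol): H 1312, He 2372, Al 578, Pb 716.
So from lowest to highest: Al < Pb < H < He.

Al < Pb < H < He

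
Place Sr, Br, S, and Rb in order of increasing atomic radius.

S < Br < Sr < Rb

S is in period 3, group 16; Br is in period 4, group 17; Rb is in period 5, group 1; Sr is in period 5, group 2.
Across a period the added protons contract the valence shell; down a group each new principal shell makes the atom larger.
Here both period and group differ, so the two effects have to be weighed against each other.
Br > S: period and group pull opposite ways; the down-group shift dominates (114 vs 103 pm).
Sr > Br: relative to Br, both the across-period and down-group shifts push Sr's atomic radius up.
Rb > Sr: Rb lies to the left of Sr in period 5, so the across-period effect alone puts Rb larger.
Approximate values (pm): S 103, Br 114, Rb 210, Sr 185.
So from smallest to largest: S < Br < Sr < Rb.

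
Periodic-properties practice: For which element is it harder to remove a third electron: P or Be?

The third ionization energy removes an electron from the +2 ion. For each element: P²⁺ still has 3 valence electrons; Be²⁺ is the bare [He] core.
Core electrons are held far more tightly than valence electrons, so Be tops the IE_3 order.
Approximate IE_3 values (kJ/mol): P 2914, Be 14849.
Putting it together, IE_3: P < Be.

Be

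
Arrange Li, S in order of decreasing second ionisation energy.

Li > S

The second ionization energy removes an electron from the +1 ion. For each element: Li⁺ is the bare [He] core; S⁺ still has 5 valence electrons.
Breaking into a closed-shell core is much more expensive than removing a leftover valence electron — Li has the largest IE_2 here.
Tabulated IE_2 (kJ/mol): Li 7298, S 2252.
Hence IE_2: S < Li.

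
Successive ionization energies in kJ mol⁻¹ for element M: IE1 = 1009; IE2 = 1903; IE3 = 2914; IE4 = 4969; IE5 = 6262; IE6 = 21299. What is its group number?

Look for the largest jump between consecutive ionization energies: IE6/IE5 ≈ 3.4, far larger than any earlier ratio.
That jump marks the point where a core electron is being removed. So the atom has 5 valence electrons.
A main-group element with 5 valence electrons is in group 15.

Group 15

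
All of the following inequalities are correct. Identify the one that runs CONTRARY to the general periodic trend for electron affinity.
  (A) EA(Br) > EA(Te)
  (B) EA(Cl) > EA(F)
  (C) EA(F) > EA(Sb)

The general trend: electron affinity increases across a period and decreases down a group.
(A) Br (period 4, group 17) vs Te (period 5, group 16): the stated order agrees with the simple trend.
(B) Cl (period 3, group 17) vs F (period 2, group 17): the stated order contradicts the simple trend.
(C) F (period 2, group 17) vs Sb (period 5, group 15): the stated order agrees with the simple trend.
The exception is (B): F's small 2p subshell makes the incoming electron feel strong e⁻–e⁻ repulsion, so Cl actually releases more energy on gaining an electron.

(B)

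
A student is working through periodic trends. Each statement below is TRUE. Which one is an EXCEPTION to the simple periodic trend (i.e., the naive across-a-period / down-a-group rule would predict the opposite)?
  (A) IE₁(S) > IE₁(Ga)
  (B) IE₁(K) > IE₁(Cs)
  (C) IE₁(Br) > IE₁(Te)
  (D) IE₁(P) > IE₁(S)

(D)

The general trend: first ionisation energy increases across a period and decreases down a group.
(A) S (period 3, group 16) vs Ga (period 4, group 13): the stated order agrees with the simple trend.
(B) K (period 4, group 1) vs Cs (period 6, group 1): the stated order agrees with the simple trend.
(C) Br (period 4, group 17) vs Te (period 5, group 16): the stated order agrees with the simple trend.
(D) P (period 3, group 15) vs S (period 3, group 16): the stated order contradicts the simple trend.
The exception is (D): S (3p⁴) ionizes more easily than half-filled P (3p³) because the paired 3p electron in S is pushed out by e⁻–e⁻ repulsion.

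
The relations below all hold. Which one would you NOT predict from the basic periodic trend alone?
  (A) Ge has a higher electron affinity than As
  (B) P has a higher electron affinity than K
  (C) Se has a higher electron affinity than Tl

The general trend: electron affinity increases across a period and decreases down a group.
(A) Ge (period 4, group 14) vs As (period 4, group 15): the stated order contradicts the simple trend.
(B) P (period 3, group 15) vs K (period 4, group 1): the stated order agrees with the simple trend.
(C) Se (period 4, group 16) vs Tl (period 6, group 13): the stated order agrees with the simple trend.
The exception is (A): adding an electron to As's half-filled 4p³ is unfavourable, so Ge (4p²) has the more exothermic EA.

(A)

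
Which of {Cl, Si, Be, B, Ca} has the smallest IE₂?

Ca

After 1 electron has been removed, what remains? Cl⁺ still has 6 valence electrons; Si⁺ still has 3 valence electrons; Be⁺ still has 1 valence electron; B⁺ still has 2 valence electrons; Ca⁺ still has 1 valence electron.
All are still removing valence electrons, so compare the +1 ions as you would atoms: IE_2 generally rises across a period (higher Z_eff) and falls down a group (larger shell), subject to the usual subshell exceptions.
Valence configurations: Cl⁺ [Ne]3s²3p⁴, Si⁺ [Ne]3s²3p¹, Be⁺ [He]2s¹, B⁺ [He]2s², Ca⁺ [Ar]4s¹.
Approximate IE_2 values (kJ/mol): Cl 2298, Si 1577, Be 1757, B 2427, Ca 1145.
So the second ionization energies run Ca < Si < Be < Cl < B.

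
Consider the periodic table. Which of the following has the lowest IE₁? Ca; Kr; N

N is in period 2, group 15; Ca is in period 4, group 2; Kr is in period 4, group 18.
IE₁ increases left→right with effective nuclear charge and decreases top→bottom as the valence shell moves farther out.
These span different periods and groups, so the two trends combine.
Kr > Ca: both are in period 4; the period trend gives Kr the larger value.
N > Kr: period and group pull opposite ways; the down-group shift dominates (1402 vs 1351 kJ/mol).
For reference (kJ/mol): N 1402, Ca 590, Kr 1351.
The lowest IE₁ among these belongs to Ca.

Ca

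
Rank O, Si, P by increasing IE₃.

The third ionization energy removes an electron from the +2 ion. For each element: O²⁺ still has 4 valence electrons; Si²⁺ still has 2 valence electrons; P²⁺ still has 3 valence electrons.
All are still removing valence electrons, so compare the +2 ions as you would atoms: IE_3 generally rises across a period (higher Z_eff) and falls down a group (larger shell), subject to the usual subshell exceptions.
Valence configurations: O²⁺ [He]2s²2p², Si²⁺ [Ne]3s², P²⁺ [Ne]3s²3p¹.
P²⁺ loses a lone 3p electron whereas Si²⁺ must break into a filled 3s² pair, so IE_3(Si) > IE_3(P) even though P has the higher nuclear charge.
The numbers (kJ/mol): O 5300, Si 3232, P 2914.
Putting it together, IE_3: P < Si < O.

P < Si < O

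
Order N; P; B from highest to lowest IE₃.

N > B > P

After 2 electrons have been removed, what remains? N²⁺ still has 3 valence electrons; P²⁺ still has 3 valence electrons; B²⁺ still has 1 valence electron.
All are still removing valence electrons, so compare the +2 ions as you would atoms: IE_3 generally rises across a period (higher Z_eff) and falls down a group (larger shell), subject to the usual subshell exceptions.
Valence configurations: N²⁺ [He]2s²2p¹, P²⁺ [Ne]3s²3p¹, B²⁺ [He]2s¹.
Tabulated IE_3 (kJ/mol): N 4578, P 2914, B 3660.
Putting it together, IE_3: P < B < N.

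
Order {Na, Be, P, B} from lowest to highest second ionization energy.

Be < P < B < Na

The second ionization energy removes an electron from the +1 ion. For each element: Na⁺ is the bare [Ne] core; Be⁺ still has 1 valence electron; P⁺ still has 4 valence electrons; B⁺ still has 2 valence electrons.
Pulling an electron out of a noble-gas core costs far more than removing a remaining valence electron, so Na sits at the high end of IE_2.
Valence configurations: Be⁺ [He]2s¹, P⁺ [Ne]3s²3p², B⁺ [He]2s².
Approximate IE_2 values (kJ/mol): Na 4562, Be 1757, P 1907, B 2427.
Putting it together, IE_2: Be < P < B < Na.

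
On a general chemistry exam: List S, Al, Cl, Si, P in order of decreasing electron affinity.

Al is in period 3, group 13; Si is in period 3, group 14; P is in period 3, group 15; S is in period 3, group 16; Cl is in period 3, group 17.
Electron affinity generally becomes more exothermic across a period toward the halogens and less exothermic down a group.
All lie in period 3; the across-period trend (electron affinity increases left to right) applies, with the exception below.
Note the exception: Si has a higher electron affinity than P, contrary to the simple trend — adding an electron to P's half-filled 3p³ is unfavourable, so Si (3p²) has the more exothermic EA.
For reference (kJ/mol): Al 42, Si 134, P 72, S 200, Cl 349.
So from highest to lowest: Cl > S > Si > P > Al.

Cl, S, Si, P, Al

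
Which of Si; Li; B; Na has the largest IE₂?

Li

After 1 electron has been removed, what remains? Si⁺ still has 3 valence electrons; Li⁺ is the bare [He] core; B⁺ still has 2 valence electrons; Na⁺ is the bare [Ne] core.
Core electrons are held far more tightly than valence electrons, so Na and Li top the IE_2 order.
Valence configurations: Si⁺ [Ne]3s²3p¹, B⁺ [He]2s².
The numbers (kJ/mol): Si 1577, Li 7298, B 2427, Na 4562.
Putting it together, IE_2: Si < B < Na < Li.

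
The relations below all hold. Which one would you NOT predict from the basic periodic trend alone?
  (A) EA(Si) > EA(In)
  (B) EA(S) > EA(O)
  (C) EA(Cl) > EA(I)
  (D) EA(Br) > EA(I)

(B)

The general trend: electron affinity increases across a period and decreases down a group.
(A) Si (period 3, group 14) vs In (period 5, group 13): the stated order agrees with the simple trend.
(B) S (period 3, group 16) vs O (period 2, group 16): the stated order contradicts the simple trend.
(C) Cl (period 3, group 17) vs I (period 5, group 17): the stated order agrees with the simple trend.
(D) Br (period 4, group 17) vs I (period 5, group 17): the stated order agrees with the simple trend.
The exception is (B): the compact 2p subshell of O repels the added electron more than S's larger 3p does.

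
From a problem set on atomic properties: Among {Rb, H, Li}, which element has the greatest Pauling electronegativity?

H

H is in period 1, group 1; Li is in period 2, group 1; Rb is in period 5, group 1.
Electronegativity increases across a period and decreases down a group, tracking effective nuclear charge and atomic size.
All are in group 1, so electronegativity increases up the group.
The greatest Pauling electronegativity among these belongs to H.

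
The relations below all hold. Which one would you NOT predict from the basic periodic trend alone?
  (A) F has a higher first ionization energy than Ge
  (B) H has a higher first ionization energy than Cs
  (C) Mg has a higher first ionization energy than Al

(C)

The general trend: first ionization energy increases across a period and decreases down a group.
(A) F (period 2, group 17) vs Ge (period 4, group 14): the stated order agrees with the simple trend.
(B) H (period 1, group 1) vs Cs (period 6, group 1): the stated order agrees with the simple trend.
(C) Mg (period 3, group 2) vs Al (period 3, group 13): the stated order contradicts the simple trend.
The exception is (C): Al's single 3p electron is easier to remove than one from Mg's filled 3s².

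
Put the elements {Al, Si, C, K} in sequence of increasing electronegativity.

K < Al < Si < C

C is in period 2, group 14; Al is in period 3, group 13; Si is in period 3, group 14; K is in period 4, group 1.
EN rises left→right (higher Z_eff, smaller atoms) and falls top→bottom (larger, more shielded atoms).
These span different periods and groups, so the two trends combine.
Al > K: both effects reinforce here, so Al is clearly the higher of the two.
Si > Al: both are in period 3; the period trend gives Si the larger value.
C > Si: C sits above Si in group 14, so the down-group effect alone puts C higher.
Approximate values (Pauling): C 2.55, Al 1.61, Si 1.90, K 0.82.
So from lowest to highest: K < Al < Si < C.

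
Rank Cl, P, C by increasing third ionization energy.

P < Cl < C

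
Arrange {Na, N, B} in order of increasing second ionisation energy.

B < N < Na

Consider each +1 ion: Na⁺ is the bare [Ne] core; N⁺ still has 4 valence electrons; B⁺ still has 2 valence electrons.
Pulling an electron out of a noble-gas core costs far more than removing a remaining valence electron, so Na sits at the high end of IE_2.
Valence configurations: N⁺ [He]2s²2p², B⁺ [He]2s².
Approximate IE_2 values (kJ/mol): Na 4562, N 2856, B 2427.
Overall IE_2 order: B < N < Na.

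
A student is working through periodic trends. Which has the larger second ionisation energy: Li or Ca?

Li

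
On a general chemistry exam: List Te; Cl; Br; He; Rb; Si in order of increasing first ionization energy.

He is in period 1, group 18; Si is in period 3, group 14; Cl is in period 3, group 17; Br is in period 4, group 17; Rb is in period 5, group 1; Te is in period 5, group 16.
First ionization energy rises across a period (greater Z_eff holds electrons more tightly) and falls down a group (valence electrons are farther from the nucleus).
These span different periods and groups, so the two trends combine.
Si > Rb: relative to Rb, both the across-period and down-group shifts push Si's first ionization energy up.
Te > Si: the two effects oppose for this pair; the across-period effect wins (869 vs 786 kJ/mol).
Br > Te: relative to Te, both the across-period and down-group shifts push Br's first ionization energy up.
Cl > Br: they share group 17; the group trend gives Cl the larger value.
He > Cl: both effects reinforce here, so He is clearly the higher of the two.
Tabulated first ionization energy (kJ/mol): He 2372, Si 786, Cl 1251, Br 1140, Rb 403, Te 869.
So from lowest to highest: Rb < Si < Te < Br < Cl < He.

Rb < Si < Te < Br < Cl < He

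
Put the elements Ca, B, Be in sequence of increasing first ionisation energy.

Ca < B < Be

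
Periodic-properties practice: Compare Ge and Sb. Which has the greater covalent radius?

Sb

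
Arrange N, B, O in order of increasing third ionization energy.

B < N < O

The third ionization energy removes an electron from the +2 ion. For each element: N²⁺ still has 3 valence electrons; B²⁺ still has 1 valence electron; O²⁺ still has 4 valence electrons.
All are still removing valence electrons, so compare the +2 ions as you would atoms: IE_3 generally rises across a period (higher Z_eff) and falls down a group (larger shell), subject to the usual subshell exceptions.
Valence configurations: N²⁺ [He]2s²2p¹, B²⁺ [He]2s¹, O²⁺ [He]2s²2p².
The numbers (kJ/mol): N 4578, B 3660, O 5300.
Hence IE_3: B < N < O.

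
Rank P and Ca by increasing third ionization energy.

P < Ca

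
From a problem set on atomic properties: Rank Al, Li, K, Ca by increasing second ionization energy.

Ca, Al, K, Li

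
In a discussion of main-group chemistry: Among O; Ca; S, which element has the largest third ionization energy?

O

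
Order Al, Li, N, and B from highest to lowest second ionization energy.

Li > N > B > Al

After 1 electron has been removed, what remains? Al⁺ still has 2 valence electrons; Li⁺ is the bare [He] core; N⁺ still has 4 valence electrons; B⁺ still has 2 valence electrons.
Breaking into a closed-shell core is much more expensive than removing a leftover valence electron — Li has the largest IE_2 here.
Valence configurations: Al⁺ [Ne]3s², N⁺ [He]2s²2p², B⁺ [He]2s².
Approximate IE_2 values (kJ/mol): Al 1817, Li 7298, N 2856, B 2427.
Hence IE_2: Al < B < N < Li.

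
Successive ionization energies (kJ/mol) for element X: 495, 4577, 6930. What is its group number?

Group 1

Look for the largest jump between consecutive ionization energies: IE2/IE1 ≈ 9.2, far larger than any earlier ratio.
That jump marks the point where a core electron is being removed. So the atom has 1 valence electron.
A main-group element with 1 valence electron is in group 1.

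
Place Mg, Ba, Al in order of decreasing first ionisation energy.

Mg > Al > Ba

Mg is in period 3, group 2; Al is in period 3, group 13; Ba is in period 6, group 2.
Across a period the outer electron is held more tightly (higher IE₁); down a group it sits in a higher shell, more shielded, and comes off more easily.
These span different periods and groups, so the two trends combine.
Al > Ba: both effects reinforce here, so Al is clearly the higher of the two.
Mg > Al: this pair runs against the simple trend — see the exception note.
Note the exception: Mg has a higher first ionization energy than Al, contrary to the simple trend — Al's single 3p electron is easier to remove than one from Mg's filled 3s².
Approximate values (kJ/mol): Mg 738, Al 578, Ba 503.
So from highest to lowest: Mg > Al > Ba.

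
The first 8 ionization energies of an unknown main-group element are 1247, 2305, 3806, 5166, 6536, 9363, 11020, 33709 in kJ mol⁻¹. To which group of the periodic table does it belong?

Group 17

Look for the largest jump between consecutive ionization energies: IE8/IE7 ≈ 3.1, far larger than any earlier ratio.
That jump marks the point where a core electron is being removed. So the atom has 7 valence electrons.
A main-group element with 7 valence electrons is in group 17.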